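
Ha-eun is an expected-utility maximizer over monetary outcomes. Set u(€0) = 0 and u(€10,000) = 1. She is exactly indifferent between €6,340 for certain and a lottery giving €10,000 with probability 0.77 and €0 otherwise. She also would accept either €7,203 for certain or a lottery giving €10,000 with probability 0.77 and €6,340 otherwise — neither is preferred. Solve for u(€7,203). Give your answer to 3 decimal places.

First, u(€6,340) = 0.77·u(€10,000) + 0.23·u(€0) = 0.77.
Then u(€7,203) = 0.77·u(€10,000) + 0.23·u(€6,340) = 0.77·1.00 + 0.23·0.77 = 0.9471.

0.947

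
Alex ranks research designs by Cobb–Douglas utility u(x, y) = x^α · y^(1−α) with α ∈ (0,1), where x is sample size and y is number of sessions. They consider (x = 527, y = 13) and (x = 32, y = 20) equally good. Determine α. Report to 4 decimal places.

α ≈ 0.1333

Indifference: 527^α · 13^(1−α) = 32^α · 20^(1−α).
Rearrange to (527/32)^α = (20/13)^(1−α) and take logs: α·2.8014646 = (1−α)·0.4307829.
So α/(1−α) = (0.4307829)/(2.8014646) = 0.1537706, and α = 0.1537706/1.1537706 ≈ 0.1333.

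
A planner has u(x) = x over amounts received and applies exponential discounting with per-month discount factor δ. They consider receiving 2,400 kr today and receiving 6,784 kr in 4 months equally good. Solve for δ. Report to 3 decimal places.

Equating discounted utilities: u(2400) = δ^4·u(6784) ⇒ δ^4 = u(2400)/u(6784).
With u(x) = x: δ^4 = 2400/6784 = 0.35377.
Taking the 4th root: δ = 0.35377^(1/4) ≈ 0.771.

δ ≈ 0.771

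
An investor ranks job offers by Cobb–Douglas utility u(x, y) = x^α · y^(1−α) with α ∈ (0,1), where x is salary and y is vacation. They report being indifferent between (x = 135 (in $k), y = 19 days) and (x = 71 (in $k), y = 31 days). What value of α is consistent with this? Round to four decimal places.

α ≈ 0.4324

The Cobb–Douglas utilities coincide, so 135^α·19^(1−α) = 71^α·31^(1−α).
(135/71)^α = (31/19)^(1−α); take logs: α·ln(135/71) = (1−α)·ln(31/19), i.e. α·0.6425949 = (1−α)·0.4895482.
Thus α·(1.1321431) = 0.4895482, so α = 0.4895482/1.1321431 ≈ 0.4324.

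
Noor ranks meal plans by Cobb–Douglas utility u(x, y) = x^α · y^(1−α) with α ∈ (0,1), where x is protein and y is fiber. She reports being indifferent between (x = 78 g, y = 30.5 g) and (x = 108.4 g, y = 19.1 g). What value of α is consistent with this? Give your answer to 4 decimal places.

α ≈ 0.5871

The Cobb–Douglas utilities coincide, so 78^α·30.5^(1−α) = 108.4^α·19.1^(1−α).
Rearrange to (78/108.4)^α = (19.1/30.5)^(1−α) and take logs: α·-0.3291193 = (1−α)·-0.4680383.
So α/(1−α) = (-0.4680383)/(-0.3291193) = 1.4220931, and α = 1.4220931/2.4220931 ≈ 0.5871.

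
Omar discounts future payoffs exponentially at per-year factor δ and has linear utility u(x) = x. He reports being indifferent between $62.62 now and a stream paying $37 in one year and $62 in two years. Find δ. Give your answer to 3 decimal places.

δ ≈ 0.750

Present value of the stream is 37·δ + 62·δ². Indifference gives 37δ + 62δ² = 62.62.
Rearranged: 62δ² + 37δ − 62.62 = 0.
δ = (−37 + √(37² + 4·62·62.62)) / (2·62) = (−37 + √16898.76) / 124 ≈ 0.750.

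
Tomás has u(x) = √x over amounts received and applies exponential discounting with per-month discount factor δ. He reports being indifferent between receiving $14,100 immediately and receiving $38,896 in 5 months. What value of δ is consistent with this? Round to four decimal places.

δ ≈ 0.9035

The payoff in 5 months is discounted by δ^5, so u(14100) = δ^5·u(38896) and δ^5 = u(14100)/u(38896).
With u(x) = √x: δ^5 = √14100/√38896 = √(14100/38896) = 0.60208.
Hence δ = (0.60208)^(1/5) = 0.903507.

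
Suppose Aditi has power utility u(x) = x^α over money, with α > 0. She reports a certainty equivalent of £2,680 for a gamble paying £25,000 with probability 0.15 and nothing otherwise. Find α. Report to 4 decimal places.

The lottery's expected utility is 0.15·u(25000) + 0.85·u(0) = 0.15·25000^α (since u(0) = 0 for α > 0).
Setting u(2680) equal to that: 2680^α = 0.15·25000^α ⇒ (2680/25000)^α = 0.15.
Taking logs: α·ln(2680/25000) = ln(0.15), so α = -1.8971200 / -2.2330590 ≈ 0.8496.

α ≈ 0.8496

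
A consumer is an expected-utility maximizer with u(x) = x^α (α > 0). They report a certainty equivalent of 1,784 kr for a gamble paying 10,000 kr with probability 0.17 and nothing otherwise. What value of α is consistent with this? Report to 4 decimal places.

α ≈ 1.0280

EU(lottery) = 0.17·10000^α + 0.83·0 = 0.17·10000^α.
Indifference: 1784^α = 0.17·10000^α, so (1784/10000)^α = 0.17.
Take logs: α = ln 0.17 / ln(1784/10000) ≈ 1.027980.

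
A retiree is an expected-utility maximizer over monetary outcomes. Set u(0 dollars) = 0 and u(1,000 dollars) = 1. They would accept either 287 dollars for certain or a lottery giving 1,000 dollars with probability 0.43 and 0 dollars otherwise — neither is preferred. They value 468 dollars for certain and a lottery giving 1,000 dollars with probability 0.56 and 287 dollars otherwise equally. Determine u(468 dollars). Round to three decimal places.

The first gamble pins u(287 dollars): it must equal 0.43·1 + 0.57·0 = 0.43.
Chaining: u(468 dollars) = 0.56·1.00 + 0.44·0.43 = 0.7492.

0.749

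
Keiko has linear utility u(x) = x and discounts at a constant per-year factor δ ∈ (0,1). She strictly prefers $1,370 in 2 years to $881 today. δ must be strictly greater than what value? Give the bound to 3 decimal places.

δ > 0.802

Under u(x) = x this choice says 881 < δ^2·1370.
So δ^2 > 881/1370 = 0.64307; taking the square root of both positive sides preserves the inequality.
δ > (881/1370)^(1/2) ≈ 0.802.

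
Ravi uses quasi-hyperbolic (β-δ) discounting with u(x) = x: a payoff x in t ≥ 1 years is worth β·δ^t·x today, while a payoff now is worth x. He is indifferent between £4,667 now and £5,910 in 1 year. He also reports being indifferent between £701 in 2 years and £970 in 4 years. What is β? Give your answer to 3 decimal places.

Both payoffs in the second observation are in the future, so β drops out: δ^2·701 = δ^4·970 ⇒ δ^2 = 701/970 = 0.72268, so δ = 0.85011.
The first indifference: 4667 = β·δ·5910, so β = 4667/(δ·5910) = 4667/(0.85011·5910) ≈ 0.929.

β ≈ 0.929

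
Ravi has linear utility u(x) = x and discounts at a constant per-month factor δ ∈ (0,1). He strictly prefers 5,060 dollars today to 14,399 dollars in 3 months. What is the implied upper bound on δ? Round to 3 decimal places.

The preference means 5060 > δ^3·14399.
Hence δ^3 < 5060/14399 = 0.35141, and x ↦ x^(1/3) is increasing on (0,∞).
δ < (5060/14399)^(1/3) ≈ 0.706.

δ < 0.706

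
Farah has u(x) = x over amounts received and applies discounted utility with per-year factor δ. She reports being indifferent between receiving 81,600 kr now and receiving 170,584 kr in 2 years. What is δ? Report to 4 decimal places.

Indifference means u(81600) = δ^2 · u(170584), so δ^2 = u(81600)/u(170584).
With u(x) = x: δ^2 = 81600/170584 = 0.47836.
So δ = 0.47836^(1/2) ≈ 0.6916.

δ ≈ 0.6916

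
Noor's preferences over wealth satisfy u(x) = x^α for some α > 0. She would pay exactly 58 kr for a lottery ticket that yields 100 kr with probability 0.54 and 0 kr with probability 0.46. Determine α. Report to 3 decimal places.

α ≈ 1.131

The lottery's expected utility is 0.54·u(100) + 0.46·u(0) = 0.54·100^α (since u(0) = 0 for α > 0).
Indifference: 58^α = 0.54·100^α, so (58/100)^α = 0.54.
Take logs: α = ln 0.54 / ln(58/100) ≈ 1.13118.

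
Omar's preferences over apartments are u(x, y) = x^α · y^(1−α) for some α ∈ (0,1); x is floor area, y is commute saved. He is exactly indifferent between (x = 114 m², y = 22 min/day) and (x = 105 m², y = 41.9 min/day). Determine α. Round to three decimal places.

Set the two utilities equal: 114^α·22^(1−α) = 105^α·41.9^(1−α).
Taking logs: α·ln 114 + (1−α)·ln 22 = α·ln 105 + (1−α)·ln 41.9, i.e. α·0.082238 = (1−α)·0.644243.
So α/(1−α) = (0.644243)/(0.082238) = 7.833885, and α = 7.833885/8.833885 ≈ 0.887.

α ≈ 0.887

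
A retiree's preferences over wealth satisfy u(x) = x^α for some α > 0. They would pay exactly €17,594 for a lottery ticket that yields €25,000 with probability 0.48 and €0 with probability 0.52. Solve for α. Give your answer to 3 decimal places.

The lottery's expected utility is 0.48·u(25000) + 0.52·u(0) = 0.48·25000^α (since u(0) = 0 for α > 0).
Indifference: 17594^α = 0.48·25000^α, so (17594/25000)^α = 0.48.
Take logs: α = ln 0.48 / ln(17594/25000) ≈ 2.08919.

α ≈ 2.089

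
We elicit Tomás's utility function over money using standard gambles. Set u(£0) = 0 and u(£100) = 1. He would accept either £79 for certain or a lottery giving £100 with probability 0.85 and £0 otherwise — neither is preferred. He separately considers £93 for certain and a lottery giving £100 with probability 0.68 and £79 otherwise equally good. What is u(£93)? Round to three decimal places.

From the first indifference, u(£79) = 0.85·u(£100) + 0.15·u(£0) = 0.85·1 + 0.15·0 = 0.85.
The second indifference gives u(£93) = 0.68·u(£100) + 0.32·u(£79) = 0.68·1.00 + 0.32·0.85 = 0.9520.

0.952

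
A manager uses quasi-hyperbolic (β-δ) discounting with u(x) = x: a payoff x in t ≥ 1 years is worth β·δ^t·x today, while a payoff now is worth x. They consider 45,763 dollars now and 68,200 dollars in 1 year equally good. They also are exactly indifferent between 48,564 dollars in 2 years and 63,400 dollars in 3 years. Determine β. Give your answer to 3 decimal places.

The second indifference involves only future payoffs, so β cancels: β·δ^2·48564 = β·δ^3·63400, giving δ = 48564/63400 = 0.76599.
The first indifference: 45763 = β·δ·68200, so β = 45763/(δ·68200) = 45763/(0.76599·68200) ≈ 0.876.

β ≈ 0.876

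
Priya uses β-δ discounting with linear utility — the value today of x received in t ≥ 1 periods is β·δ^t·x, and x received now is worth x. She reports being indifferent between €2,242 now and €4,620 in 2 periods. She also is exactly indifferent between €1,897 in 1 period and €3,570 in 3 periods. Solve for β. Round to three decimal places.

β ≈ 0.913

From the later pair, β·δ^1·1897 = β·δ^3·3570; dividing through, δ^2 = 1897/3570 = 0.53137, so δ = 0.72895.
Substituting δ into 2242 = β·δ^2·4620: β = 2242/(2454.941) ≈ 0.913.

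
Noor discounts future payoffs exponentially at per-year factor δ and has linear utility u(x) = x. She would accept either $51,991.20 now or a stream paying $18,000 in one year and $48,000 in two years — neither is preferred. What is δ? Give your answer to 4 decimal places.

The stream is worth 18000δ + 48000δ² today, so 18000δ + 48000δ² = 51991.20.
So 48000δ² + 18000δ − 51991.20 = 0.
The positive root is δ = [−18000 + √(18000² + 4·48000·51991.20)] / (2·48000) = (−18000 + 101520.000)/96000 ≈ 0.8700.

δ ≈ 0.8700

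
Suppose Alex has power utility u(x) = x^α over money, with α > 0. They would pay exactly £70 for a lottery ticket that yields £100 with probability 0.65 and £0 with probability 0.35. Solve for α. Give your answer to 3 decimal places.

Since u(0) = 0, the lottery's EU is 0.65·100^α.
Setting u(70) equal to that: 70^α = 0.65·100^α ⇒ (70/100)^α = 0.65.
α = ln(0.65) / ln(70/100) = -0.430783/-0.356675 ≈ 1.208.

α ≈ 1.208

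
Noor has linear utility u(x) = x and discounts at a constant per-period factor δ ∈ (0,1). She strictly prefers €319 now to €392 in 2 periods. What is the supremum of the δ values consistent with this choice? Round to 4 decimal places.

δ < 0.9021

The preference means 319 > δ^2·392.
Hence δ^2 < 319/392 = 0.81378, and x ↦ x^(1/2) is increasing on (0,∞).
δ < (319/392)^(1/2) ≈ 0.9021.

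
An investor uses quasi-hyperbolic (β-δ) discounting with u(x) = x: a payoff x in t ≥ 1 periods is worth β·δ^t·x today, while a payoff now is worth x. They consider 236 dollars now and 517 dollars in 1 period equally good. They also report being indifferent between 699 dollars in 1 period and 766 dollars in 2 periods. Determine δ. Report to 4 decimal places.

Both payoffs in the second observation are in the future, so β drops out: δ^1·699 = δ^2·766 ⇒ δ = 699/766 = 0.91253.

δ ≈ 0.9125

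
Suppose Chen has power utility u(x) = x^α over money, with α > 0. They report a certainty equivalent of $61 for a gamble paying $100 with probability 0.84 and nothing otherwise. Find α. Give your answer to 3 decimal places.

α ≈ 0.353

Since u(0) = 0, the lottery's EU is 0.84·100^α.
Equating: 61^α = 0.84·100^α, i.e. 0.6100^α = 0.84.
Taking logs: α·ln(61/100) = ln(0.84), so α = -0.174353 / -0.494296 ≈ 0.353.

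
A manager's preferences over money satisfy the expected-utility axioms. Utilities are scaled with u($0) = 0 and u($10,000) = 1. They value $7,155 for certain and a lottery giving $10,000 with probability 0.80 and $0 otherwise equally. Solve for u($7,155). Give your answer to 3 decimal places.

0.800

By the standard-gamble method, u($7,155) is just the indifference probability on the best outcome: 0.80.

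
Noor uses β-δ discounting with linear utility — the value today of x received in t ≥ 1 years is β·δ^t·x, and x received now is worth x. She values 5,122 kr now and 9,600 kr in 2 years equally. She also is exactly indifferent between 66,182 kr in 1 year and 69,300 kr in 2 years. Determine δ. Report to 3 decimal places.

From the later pair, β·δ^1·66182 = β·δ^2·69300; dividing through, δ = 66182/69300 = 0.95501.

δ ≈ 0.955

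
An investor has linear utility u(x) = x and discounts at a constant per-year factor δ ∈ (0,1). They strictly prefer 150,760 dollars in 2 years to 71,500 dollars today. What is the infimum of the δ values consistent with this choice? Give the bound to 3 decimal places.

δ > 0.689

The preference means 71500 < δ^2·150760.
Dividing by 150760: δ^2 > 0.47426. Both sides are positive, so the square root keeps the direction.
δ > 0.47426^(1/2) = 0.689.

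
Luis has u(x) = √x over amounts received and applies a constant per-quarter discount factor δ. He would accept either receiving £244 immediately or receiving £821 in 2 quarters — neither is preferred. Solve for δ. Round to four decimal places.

δ ≈ 0.7383

Equating discounted utilities: u(244) = δ^2·u(821) ⇒ δ^2 = u(244)/u(821).
With u(x) = √x: δ^2 = √244/√821 = √(244/821) = 0.54516.
Taking the square root: δ = 0.54516^(1/2) ≈ 0.7383.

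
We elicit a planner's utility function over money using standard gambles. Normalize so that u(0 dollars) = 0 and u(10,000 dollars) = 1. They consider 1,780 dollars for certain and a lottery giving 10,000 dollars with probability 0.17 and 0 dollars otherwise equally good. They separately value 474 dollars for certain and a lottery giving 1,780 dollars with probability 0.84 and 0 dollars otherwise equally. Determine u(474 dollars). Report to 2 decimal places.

0.14

From the first indifference, u(1,780 dollars) = 0.17·u(10,000 dollars) + 0.83·u(0 dollars) = 0.17·1 + 0.83·0 = 0.17.
The second indifference gives u(474 dollars) = 0.84·u(1,780 dollars) + 0.16·u(0 dollars) = 0.84·0.17 + 0.16·0.00 = 0.1428.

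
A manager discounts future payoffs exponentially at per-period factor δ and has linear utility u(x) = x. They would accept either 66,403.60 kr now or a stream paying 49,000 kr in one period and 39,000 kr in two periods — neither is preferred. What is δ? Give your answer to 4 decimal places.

Present value of the stream is 49000·δ + 39000·δ². Indifference gives 49000δ + 39000δ² = 66403.60.
So 39000δ² + 49000δ − 66403.60 = 0.
δ = (−49000 + √(49000² + 4·39000·66403.60)) / (2·39000) = (−49000 + √12759961600.00) / 78000 ≈ 0.8200.

δ ≈ 0.8200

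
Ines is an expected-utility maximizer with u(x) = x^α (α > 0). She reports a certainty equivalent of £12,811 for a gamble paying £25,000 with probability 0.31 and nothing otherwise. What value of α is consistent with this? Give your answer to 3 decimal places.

EU(lottery) = 0.31·25000^α + 0.69·0 = 0.31·25000^α.
Equating: 12811^α = 0.31·25000^α, i.e. 0.5124^α = 0.31.
Take logs: α = ln 0.31 / ln(12811/25000) ≈ 1.75177.

α ≈ 1.752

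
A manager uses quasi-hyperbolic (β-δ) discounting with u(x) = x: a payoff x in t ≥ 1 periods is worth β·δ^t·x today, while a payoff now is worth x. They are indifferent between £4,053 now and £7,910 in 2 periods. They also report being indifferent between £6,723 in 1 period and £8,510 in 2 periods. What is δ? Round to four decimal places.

δ ≈ 0.7900

From the later pair, β·δ^1·6723 = β·δ^2·8510; dividing through, δ = 6723/8510 = 0.79001.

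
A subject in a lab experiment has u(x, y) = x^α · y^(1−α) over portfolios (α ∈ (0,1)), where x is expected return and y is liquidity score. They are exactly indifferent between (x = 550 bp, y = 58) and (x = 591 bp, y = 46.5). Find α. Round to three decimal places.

Set the two utilities equal: 550^α·58^(1−α) = 591^α·46.5^(1−α).
Rearrange to (550/591)^α = (46.5/58)^(1−α) and take logs: α·-0.071898 = (1−α)·-0.220991.
So α/(1−α) = (-0.220991)/(-0.071898) = 3.073674, and α = 3.073674/4.073674 ≈ 0.755.

α ≈ 0.755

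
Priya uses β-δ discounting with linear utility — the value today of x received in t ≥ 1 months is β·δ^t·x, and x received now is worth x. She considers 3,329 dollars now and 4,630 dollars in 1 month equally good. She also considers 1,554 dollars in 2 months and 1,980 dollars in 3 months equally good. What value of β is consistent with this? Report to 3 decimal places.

From the later pair, β·δ^2·1554 = β·δ^3·1980; dividing through, δ = 1554/1980 = 0.78485.
The first indifference: 3329 = β·δ·4630, so β = 3329/(δ·4630) = 3329/(0.78485·4630) ≈ 0.916.

β ≈ 0.916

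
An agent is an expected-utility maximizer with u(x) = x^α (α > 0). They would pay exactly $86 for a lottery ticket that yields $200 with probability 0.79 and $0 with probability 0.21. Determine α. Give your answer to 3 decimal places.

EU(lottery) = 0.79·200^α + 0.21·0 = 0.79·200^α.
Indifference: 86^α = 0.79·200^α, so (86/200)^α = 0.79.
Take logs: α = ln 0.79 / ln(86/200) ≈ 0.27930.

α ≈ 0.279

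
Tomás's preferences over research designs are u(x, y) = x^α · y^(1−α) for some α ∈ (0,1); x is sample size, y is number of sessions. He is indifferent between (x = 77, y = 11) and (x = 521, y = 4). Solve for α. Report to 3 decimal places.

Set the two utilities equal: 77^α·11^(1−α) = 521^α·4^(1−α).
(77/521)^α = (4/11)^(1−α); take logs: α·ln(77/521) = (1−α)·ln(4/11), i.e. α·-1.911945 = (1−α)·-1.011601.
Thus α·(-2.923546) = -1.011601, so α = -1.011601/-2.923546 ≈ 0.346.

α ≈ 0.346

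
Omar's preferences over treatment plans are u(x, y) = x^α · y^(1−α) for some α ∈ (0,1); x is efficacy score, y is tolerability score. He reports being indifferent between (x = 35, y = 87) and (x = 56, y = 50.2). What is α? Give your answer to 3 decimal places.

α ≈ 0.539

Indifference: 35^α · 87^(1−α) = 56^α · 50.2^(1−α).
Taking logs: α·ln 35 + (1−α)·ln 87 = α·ln 56 + (1−α)·ln 50.2, i.e. α·-0.470004 = (1−α)·-0.549893.
With A = -0.470004 and B = -0.549893: α·A = (1−α)·B, so α = B/(A+B) = -0.549893/-1.019897 ≈ 0.539.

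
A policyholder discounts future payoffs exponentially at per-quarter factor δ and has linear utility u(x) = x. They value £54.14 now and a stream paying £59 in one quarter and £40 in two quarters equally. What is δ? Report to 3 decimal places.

Equating present values: 54.14 = 59δ + 40δ².
Rearranged: 40δ² + 59δ − 54.14 = 0.
δ = (−59 + √(59² + 4·40·54.14)) / (2·40) = (−59 + √12143.40) / 80 ≈ 0.640.

δ ≈ 0.640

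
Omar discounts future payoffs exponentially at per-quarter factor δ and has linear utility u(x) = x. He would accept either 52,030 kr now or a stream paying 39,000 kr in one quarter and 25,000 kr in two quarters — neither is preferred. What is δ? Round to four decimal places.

δ ≈ 0.8600

Present value of the stream is 39000·δ + 25000·δ². Indifference gives 39000δ + 25000δ² = 52030.
Rearranged: 25000δ² + 39000δ − 52030 = 0.
By the quadratic formula (taking the positive root), δ = (−39000 + √6724000000.00) / 50000 ≈ 0.8600.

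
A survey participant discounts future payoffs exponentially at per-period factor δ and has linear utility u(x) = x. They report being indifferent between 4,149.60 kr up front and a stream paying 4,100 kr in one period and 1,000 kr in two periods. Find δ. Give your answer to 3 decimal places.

δ ≈ 0.840

Present value of the stream is 4100·δ + 1000·δ². Indifference gives 4100δ + 1000δ² = 4149.60.
That is, 1000δ² + 4100δ − 4149.60 = 0, a quadratic in δ.
δ = (−4100 + √(4100² + 4·1000·4149.60)) / (2·1000) = (−4100 + √33408400.00) / 2000 ≈ 0.840.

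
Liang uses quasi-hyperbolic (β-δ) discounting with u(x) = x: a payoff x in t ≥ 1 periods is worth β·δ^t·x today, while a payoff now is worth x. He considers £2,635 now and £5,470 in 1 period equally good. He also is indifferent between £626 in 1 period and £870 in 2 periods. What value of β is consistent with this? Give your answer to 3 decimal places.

β ≈ 0.669

Both payoffs in the second observation are in the future, so β drops out: δ^1·626 = δ^2·870 ⇒ δ = 626/870 = 0.71954.
Now use the now-vs-future pair: 2635 = β·δ·5470 gives β = 2635/(0.71954·5470) ≈ 0.669.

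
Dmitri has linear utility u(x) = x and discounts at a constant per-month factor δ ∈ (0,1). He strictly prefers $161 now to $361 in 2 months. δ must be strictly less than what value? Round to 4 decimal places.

Under u(x) = x this choice says 161 > δ^2·361.
So δ^2 < 161/361 = 0.44598; taking the square root of both positive sides preserves the inequality.
δ < 0.44598^(1/2) = 0.6678.

δ < 0.6678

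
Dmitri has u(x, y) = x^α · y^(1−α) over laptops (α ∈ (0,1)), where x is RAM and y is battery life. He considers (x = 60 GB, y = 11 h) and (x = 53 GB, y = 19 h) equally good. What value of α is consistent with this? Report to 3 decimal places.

α ≈ 0.815

Indifference: 60^α · 11^(1−α) = 53^α · 19^(1−α).
(60/53)^α = (19/11)^(1−α); take logs: α·ln(60/53) = (1−α)·ln(19/11), i.e. α·0.124053 = (1−α)·0.546544.
Thus α·(0.670597) = 0.546544, so α = 0.546544/0.670597 ≈ 0.815.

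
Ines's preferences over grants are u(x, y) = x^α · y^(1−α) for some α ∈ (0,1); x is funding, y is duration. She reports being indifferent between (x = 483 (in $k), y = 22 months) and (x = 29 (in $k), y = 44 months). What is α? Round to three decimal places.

Indifference: 483^α · 22^(1−α) = 29^α · 44^(1−α).
Taking logs: α·ln 483 + (1−α)·ln 22 = α·ln 29 + (1−α)·ln 44, i.e. α·2.812721 = (1−α)·0.693147.
So α/(1−α) = (0.693147)/(2.812721) = 0.246433, and α = 0.246433/1.246433 ≈ 0.198.

α ≈ 0.198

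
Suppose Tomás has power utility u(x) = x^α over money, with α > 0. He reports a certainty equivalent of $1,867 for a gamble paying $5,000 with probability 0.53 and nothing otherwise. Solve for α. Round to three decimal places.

The lottery's expected utility is 0.53·u(5000) + 0.47·u(0) = 0.53·5000^α (since u(0) = 0 for α > 0).
Setting u(1867) equal to that: 1867^α = 0.53·5000^α ⇒ (1867/5000)^α = 0.53.
α = ln(0.53) / ln(1867/5000) = -0.634878/-0.985105 ≈ 0.644.

α ≈ 0.644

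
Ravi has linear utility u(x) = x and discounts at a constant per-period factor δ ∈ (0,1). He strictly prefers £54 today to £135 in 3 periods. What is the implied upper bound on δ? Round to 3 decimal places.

δ < 0.737

Comparing present values: 54 > δ^3·135.
Hence δ^3 < 54/135 = 0.40000, and x ↦ x^(1/3) is increasing on (0,∞).
δ < 0.40000^(1/3) = 0.737.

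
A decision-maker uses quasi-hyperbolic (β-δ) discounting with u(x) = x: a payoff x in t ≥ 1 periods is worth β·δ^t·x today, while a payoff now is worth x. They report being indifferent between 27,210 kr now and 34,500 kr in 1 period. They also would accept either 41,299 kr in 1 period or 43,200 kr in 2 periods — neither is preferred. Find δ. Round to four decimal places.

The second indifference involves only future payoffs, so β cancels: β·δ^1·41299 = β·δ^2·43200, giving δ = 41299/43200 = 0.95600.

δ ≈ 0.9560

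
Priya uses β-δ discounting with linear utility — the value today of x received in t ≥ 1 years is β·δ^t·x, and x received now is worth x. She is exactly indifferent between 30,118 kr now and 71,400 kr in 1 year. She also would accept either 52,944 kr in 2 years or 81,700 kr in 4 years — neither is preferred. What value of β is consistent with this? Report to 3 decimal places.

From the later pair, β·δ^2·52944 = β·δ^4·81700; dividing through, δ^2 = 52944/81700 = 0.64803, so δ = 0.80500.
The first indifference: 30118 = β·δ·71400, so β = 30118/(δ·71400) = 30118/(0.80500·71400) ≈ 0.524.

β ≈ 0.524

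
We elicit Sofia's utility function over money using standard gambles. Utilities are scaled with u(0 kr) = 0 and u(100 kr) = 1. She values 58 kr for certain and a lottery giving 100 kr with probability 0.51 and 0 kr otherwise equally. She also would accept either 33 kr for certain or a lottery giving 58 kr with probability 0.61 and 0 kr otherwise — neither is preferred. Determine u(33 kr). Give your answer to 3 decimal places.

0.311

First, u(58 kr) = 0.51·u(100 kr) + 0.49·u(0 kr) = 0.51.
Chaining: u(33 kr) = 0.61·0.51 + 0.39·0.00 = 0.3111.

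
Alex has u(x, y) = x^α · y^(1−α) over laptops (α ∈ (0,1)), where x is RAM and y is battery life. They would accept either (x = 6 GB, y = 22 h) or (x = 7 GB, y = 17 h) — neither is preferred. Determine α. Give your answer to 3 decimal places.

Set the two utilities equal: 6^α·22^(1−α) = 7^α·17^(1−α).
Taking logs: α·ln 6 + (1−α)·ln 22 = α·ln 7 + (1−α)·ln 17, i.e. α·-0.154151 = (1−α)·-0.257829.
With A = -0.154151 and B = -0.257829: α·A = (1−α)·B, so α = B/(A+B) = -0.257829/-0.411980 ≈ 0.626.

α ≈ 0.626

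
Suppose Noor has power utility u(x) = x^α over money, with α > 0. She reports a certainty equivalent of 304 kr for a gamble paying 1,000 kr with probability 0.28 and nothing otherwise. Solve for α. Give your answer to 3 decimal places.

α ≈ 1.069

EU(lottery) = 0.28·1000^α + 0.72·0 = 0.28·1000^α.
Setting u(304) equal to that: 304^α = 0.28·1000^α ⇒ (304/1000)^α = 0.28.
Take logs: α = ln 0.28 / ln(304/1000) ≈ 1.06907.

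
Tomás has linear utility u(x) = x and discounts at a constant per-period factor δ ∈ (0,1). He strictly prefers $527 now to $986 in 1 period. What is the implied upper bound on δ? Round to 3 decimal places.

δ < 0.534

The preference means 527 > δ·986.
So δ < 527/986 = 0.53448.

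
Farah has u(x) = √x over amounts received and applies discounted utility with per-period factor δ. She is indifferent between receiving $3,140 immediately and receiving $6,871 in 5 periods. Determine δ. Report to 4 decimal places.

The payoff in 5 periods is discounted by δ^5, so u(3140) = δ^5·u(6871) and δ^5 = u(3140)/u(6871).
With u(x) = √x: δ^5 = √3140/√6871 = √(3140/6871) = 0.67601.
Hence δ = (0.67601)^(1/5) = 0.924679.

δ ≈ 0.9247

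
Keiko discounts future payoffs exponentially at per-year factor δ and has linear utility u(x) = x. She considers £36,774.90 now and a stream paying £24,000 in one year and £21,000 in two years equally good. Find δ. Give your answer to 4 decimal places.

Equating present values: 36774.90 = 24000δ + 21000δ².
That is, 21000δ² + 24000δ − 36774.90 = 0, a quadratic in δ.
By the quadratic formula (taking the positive root), δ = (−24000 + √3665091600.00) / 42000 ≈ 0.8700.

δ ≈ 0.8700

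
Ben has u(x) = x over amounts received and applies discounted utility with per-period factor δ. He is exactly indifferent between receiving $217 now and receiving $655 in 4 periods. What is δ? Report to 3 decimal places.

δ ≈ 0.759

Indifference means u(217) = δ^4 · u(655), so δ^4 = u(217)/u(655).
With u(x) = x: δ^4 = 217/655 = 0.33130.
So δ = 0.33130^(1/4) ≈ 0.759.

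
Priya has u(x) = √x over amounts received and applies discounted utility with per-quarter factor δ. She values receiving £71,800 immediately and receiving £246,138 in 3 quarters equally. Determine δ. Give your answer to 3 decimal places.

Indifference means u(71800) = δ^3 · u(246138), so δ^3 = u(71800)/u(246138).
With u(x) = √x: δ^3 = √71800/√246138 = √(71800/246138) = 0.54010.
Taking the cube root: δ = 0.54010^(1/3) ≈ 0.814.

δ ≈ 0.814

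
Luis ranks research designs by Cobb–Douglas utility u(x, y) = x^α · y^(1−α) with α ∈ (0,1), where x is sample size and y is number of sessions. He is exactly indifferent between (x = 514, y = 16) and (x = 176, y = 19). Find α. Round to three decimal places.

α ≈ 0.138

The Cobb–Douglas utilities coincide, so 514^α·16^(1−α) = 176^α·19^(1−α).
(514/176)^α = (19/16)^(1−α); take logs: α·ln(514/176) = (1−α)·ln(19/16), i.e. α·1.071739 = (1−α)·0.171850.
Thus α·(1.243589) = 0.171850, so α = 0.171850/1.243589 ≈ 0.138.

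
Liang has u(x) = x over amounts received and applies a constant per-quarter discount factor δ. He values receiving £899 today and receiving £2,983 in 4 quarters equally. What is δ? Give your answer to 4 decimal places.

δ ≈ 0.7409

Indifference means u(899) = δ^4 · u(2983), so δ^4 = u(899)/u(2983).
With u(x) = x: δ^4 = 899/2983 = 0.30137.
Hence δ = (0.30137)^(1/4) = 0.740929.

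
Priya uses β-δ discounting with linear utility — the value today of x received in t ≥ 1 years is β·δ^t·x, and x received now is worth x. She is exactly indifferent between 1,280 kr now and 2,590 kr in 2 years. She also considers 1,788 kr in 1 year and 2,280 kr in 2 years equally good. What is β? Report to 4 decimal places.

β ≈ 0.8036

Both payoffs in the second observation are in the future, so β drops out: δ^1·1788 = δ^2·2280 ⇒ δ = 1788/2280 = 0.78421.
The first indifference: 1280 = β·δ^2·2590, so β = 1280/(δ^2·2590) = 1280/(0.61499·2590) ≈ 0.8036.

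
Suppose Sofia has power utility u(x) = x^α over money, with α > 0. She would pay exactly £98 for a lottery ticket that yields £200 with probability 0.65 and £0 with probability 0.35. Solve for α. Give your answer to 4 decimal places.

Since u(0) = 0, the lottery's EU is 0.65·200^α.
Equating: 98^α = 0.65·200^α, i.e. 0.4900^α = 0.65.
Taking logs: α·ln(98/200) = ln(0.65), so α = -0.4307829 / -0.7133499 ≈ 0.6039.

α ≈ 0.6039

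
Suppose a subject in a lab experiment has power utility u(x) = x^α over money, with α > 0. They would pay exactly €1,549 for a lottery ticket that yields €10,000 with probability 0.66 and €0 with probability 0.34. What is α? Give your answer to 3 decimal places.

α ≈ 0.223

EU(lottery) = 0.66·10000^α + 0.34·0 = 0.66·10000^α.
Indifference: 1549^α = 0.66·10000^α, so (1549/10000)^α = 0.66.
Take logs: α = ln 0.66 / ln(1549/10000) ≈ 0.22280.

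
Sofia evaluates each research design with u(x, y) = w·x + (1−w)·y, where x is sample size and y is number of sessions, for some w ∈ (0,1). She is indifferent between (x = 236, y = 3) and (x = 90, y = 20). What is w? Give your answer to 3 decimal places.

w = 0.104

Indifference: w·236 + (1−w)·3 = w·90 + (1−w)·20.
w·(236−90) = (1−w)·(20−3), i.e. w·146 = (1−w)·17.
So w/(1−w) = 17/146 = 0.1164, giving w = 17/(146+17) = 0.104.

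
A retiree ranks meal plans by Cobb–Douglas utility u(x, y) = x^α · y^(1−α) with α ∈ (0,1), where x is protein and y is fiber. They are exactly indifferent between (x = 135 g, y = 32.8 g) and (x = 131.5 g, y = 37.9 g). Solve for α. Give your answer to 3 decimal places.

The Cobb–Douglas utilities coincide, so 135^α·32.8^(1−α) = 131.5^α·37.9^(1−α).
Taking logs: α·ln 135 + (1−α)·ln 32.8 = α·ln 131.5 + (1−α)·ln 37.9, i.e. α·0.026268 = (1−α)·0.144523.
Thus α·(0.170791) = 0.144523, so α = 0.144523/0.170791 ≈ 0.846.

α ≈ 0.846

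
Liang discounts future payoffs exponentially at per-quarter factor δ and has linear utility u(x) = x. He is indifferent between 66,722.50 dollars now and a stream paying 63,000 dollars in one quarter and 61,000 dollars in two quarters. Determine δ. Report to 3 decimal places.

Equating present values: 66722.50 = 63000δ + 61000δ².
That is, 61000δ² + 63000δ − 66722.50 = 0, a quadratic in δ.
δ = (−63000 + √(63000² + 4·61000·66722.50)) / (2·61000) = (−63000 + √20249290000.00) / 122000 ≈ 0.650.

δ ≈ 0.650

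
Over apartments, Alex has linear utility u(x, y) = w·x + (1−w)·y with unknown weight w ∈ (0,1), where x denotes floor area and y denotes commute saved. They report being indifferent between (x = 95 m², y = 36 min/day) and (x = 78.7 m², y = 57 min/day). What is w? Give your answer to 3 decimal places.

u(95,36) = u(78.7,57) means w·95 + (1−w)·36 = w·78.7 + (1−w)·57.
w·(95−78.7) = (1−w)·(57−36), i.e. w·16.3 = (1−w)·21.
The marginal rate of substitution is 21/16.3, so w = 21/(16.3+21) = 0.563.

w = 0.563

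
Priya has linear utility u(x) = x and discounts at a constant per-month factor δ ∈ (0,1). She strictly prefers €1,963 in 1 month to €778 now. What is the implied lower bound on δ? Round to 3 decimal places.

Comparing present values: 778 < δ·1963.
So δ > 778/1963 = 0.39633.

δ > 0.396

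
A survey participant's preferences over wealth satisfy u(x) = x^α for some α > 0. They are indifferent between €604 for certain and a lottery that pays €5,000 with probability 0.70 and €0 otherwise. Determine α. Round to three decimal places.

EU(lottery) = 0.70·5000^α + 0.30·0 = 0.70·5000^α.
Setting u(604) equal to that: 604^α = 0.70·5000^α ⇒ (604/5000)^α = 0.70.
α = ln(0.70) / ln(604/5000) = -0.356675/-2.113619 ≈ 0.169.

α ≈ 0.169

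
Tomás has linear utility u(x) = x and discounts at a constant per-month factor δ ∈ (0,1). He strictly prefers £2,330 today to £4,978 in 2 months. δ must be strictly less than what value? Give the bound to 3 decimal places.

δ < 0.684

Comparing present values: 2330 > δ^2·4978.
So δ^2 < 2330/4978 = 0.46806; taking the square root of both positive sides preserves the inequality.
δ < 0.46806^(1/2) = 0.684.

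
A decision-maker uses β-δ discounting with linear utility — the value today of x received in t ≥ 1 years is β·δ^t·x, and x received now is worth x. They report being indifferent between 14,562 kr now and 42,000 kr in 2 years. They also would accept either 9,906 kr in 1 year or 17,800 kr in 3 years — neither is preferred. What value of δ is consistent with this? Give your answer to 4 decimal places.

From the later pair, β·δ^1·9906 = β·δ^3·17800; dividing through, δ^2 = 9906/17800 = 0.55652, so δ = 0.74600.

δ ≈ 0.7460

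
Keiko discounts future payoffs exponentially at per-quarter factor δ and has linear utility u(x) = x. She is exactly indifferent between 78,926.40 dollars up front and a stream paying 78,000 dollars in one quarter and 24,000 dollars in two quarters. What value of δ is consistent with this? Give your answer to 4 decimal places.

Equating present values: 78926.40 = 78000δ + 24000δ².
That is, 24000δ² + 78000δ − 78926.40 = 0, a quadratic in δ.
δ = (−78000 + √(78000² + 4·24000·78926.40)) / (2·24000) = (−78000 + √13660934400.00) / 48000 ≈ 0.8100.

δ ≈ 0.8100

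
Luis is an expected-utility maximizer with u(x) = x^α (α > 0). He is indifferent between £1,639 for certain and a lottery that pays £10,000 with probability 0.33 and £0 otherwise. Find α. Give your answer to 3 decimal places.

The lottery's expected utility is 0.33·u(10000) + 0.67·u(0) = 0.33·10000^α (since u(0) = 0 for α > 0).
Indifference: 1639^α = 0.33·10000^α, so (1639/10000)^α = 0.33.
α = ln(0.33) / ln(1639/10000) = -1.108663/-1.808499 ≈ 0.613.

α ≈ 0.613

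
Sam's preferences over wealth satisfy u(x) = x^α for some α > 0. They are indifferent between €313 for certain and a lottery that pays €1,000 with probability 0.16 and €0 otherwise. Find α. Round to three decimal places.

Since u(0) = 0, the lottery's EU is 0.16·1000^α.
Setting u(313) equal to that: 313^α = 0.16·1000^α ⇒ (313/1000)^α = 0.16.
Take logs: α = ln 0.16 / ln(313/1000) ≈ 1.57770.

α ≈ 1.578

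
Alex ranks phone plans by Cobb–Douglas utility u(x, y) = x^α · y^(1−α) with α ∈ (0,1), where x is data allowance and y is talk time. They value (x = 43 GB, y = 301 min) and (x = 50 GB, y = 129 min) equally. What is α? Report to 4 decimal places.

α ≈ 0.8489

Indifference: 43^α · 301^(1−α) = 50^α · 129^(1−α).
Taking logs: α·ln 43 + (1−α)·ln 301 = α·ln 50 + (1−α)·ln 129, i.e. α·-0.1508229 = (1−α)·-0.8472979.
With A = -0.1508229 and B = -0.8472979: α·A = (1−α)·B, so α = B/(A+B) = -0.8472979/-0.9981208 ≈ 0.8489.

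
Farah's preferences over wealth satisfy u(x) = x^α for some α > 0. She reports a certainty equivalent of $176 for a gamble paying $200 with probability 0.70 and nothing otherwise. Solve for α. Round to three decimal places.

EU(lottery) = 0.70·200^α + 0.30·0 = 0.70·200^α.
Setting u(176) equal to that: 176^α = 0.70·200^α ⇒ (176/200)^α = 0.70.
Take logs: α = ln 0.70 / ln(176/200) ≈ 2.79016.

α ≈ 2.790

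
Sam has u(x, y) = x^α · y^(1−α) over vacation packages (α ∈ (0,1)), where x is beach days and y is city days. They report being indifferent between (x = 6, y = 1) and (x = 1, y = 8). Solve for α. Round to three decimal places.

Indifference: 6^α · 1^(1−α) = 1^α · 8^(1−α).
Rearrange to (6/1)^α = (8/1)^(1−α) and take logs: α·1.791759 = (1−α)·2.079442.
Thus α·(3.871201) = 2.079442, so α = 2.079442/3.871201 ≈ 0.537.

α ≈ 0.537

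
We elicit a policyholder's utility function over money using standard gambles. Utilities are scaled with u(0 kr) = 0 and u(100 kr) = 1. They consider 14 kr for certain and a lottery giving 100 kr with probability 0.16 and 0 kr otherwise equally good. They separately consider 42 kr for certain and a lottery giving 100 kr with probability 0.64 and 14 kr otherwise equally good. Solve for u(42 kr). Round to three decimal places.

0.698

From the first indifference, u(14 kr) = 0.16·u(100 kr) + 0.84·u(0 kr) = 0.16·1 + 0.84·0 = 0.16.
Then u(42 kr) = 0.64·u(100 kr) + 0.36·u(14 kr) = 0.64·1.00 + 0.36·0.16 = 0.6976.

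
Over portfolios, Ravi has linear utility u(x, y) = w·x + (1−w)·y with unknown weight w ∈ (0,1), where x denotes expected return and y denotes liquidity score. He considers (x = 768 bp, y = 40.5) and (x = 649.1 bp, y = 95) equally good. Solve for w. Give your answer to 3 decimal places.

w = 0.314

u(768,40.5) = u(649.1,95) means w·768 + (1−w)·40.5 = w·649.1 + (1−w)·95.
Collecting terms: w·118.9 = (1−w)·54.5.
So w/(1−w) = 54.5/118.9 = 0.4584, giving w = 54.5/(118.9+54.5) = 0.314.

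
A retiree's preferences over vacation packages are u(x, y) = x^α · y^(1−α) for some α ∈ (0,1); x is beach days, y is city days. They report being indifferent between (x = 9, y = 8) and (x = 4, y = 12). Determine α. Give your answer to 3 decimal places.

Set the two utilities equal: 9^α·8^(1−α) = 4^α·12^(1−α).
(9/4)^α = (12/8)^(1−α); take logs: α·ln(9/4) = (1−α)·ln(12/8), i.e. α·0.810930 = (1−α)·0.405465.
With A = 0.810930 and B = 0.405465: α·A = (1−α)·B, so α = B/(A+B) = 0.405465/1.216395 ≈ 0.333.

α ≈ 0.333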